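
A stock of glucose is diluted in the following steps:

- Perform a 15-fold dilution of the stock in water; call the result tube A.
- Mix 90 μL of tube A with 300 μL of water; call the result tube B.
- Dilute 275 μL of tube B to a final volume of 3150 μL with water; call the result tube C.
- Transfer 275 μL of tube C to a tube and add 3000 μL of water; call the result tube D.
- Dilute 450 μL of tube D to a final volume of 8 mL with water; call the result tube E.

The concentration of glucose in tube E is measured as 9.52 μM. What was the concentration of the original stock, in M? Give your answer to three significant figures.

Step 1: 15-fold → factor 15
Step 2: 90 μL + 300 μL = 390 μL total → factor 390/90 = 4.3333
Step 3: 275 μL brought to 3150 μL → factor 3150/275 = 11.455
Step 4: 275 μL + 3000 μL = 3275 μL total → factor 3275/275 = 11.909
Step 5: 450 μL brought to 8 mL → factor 8000/450 = 17.778
Overall dilution factor = 15 × 4.3333 × 11.455 × 11.909 × 17.778 = 1.5763 × 10^5
Stock = 9.52 μM × 1.5763 × 10^5 = 1.501 × 10^6 μM = 1.50 M

1.50 M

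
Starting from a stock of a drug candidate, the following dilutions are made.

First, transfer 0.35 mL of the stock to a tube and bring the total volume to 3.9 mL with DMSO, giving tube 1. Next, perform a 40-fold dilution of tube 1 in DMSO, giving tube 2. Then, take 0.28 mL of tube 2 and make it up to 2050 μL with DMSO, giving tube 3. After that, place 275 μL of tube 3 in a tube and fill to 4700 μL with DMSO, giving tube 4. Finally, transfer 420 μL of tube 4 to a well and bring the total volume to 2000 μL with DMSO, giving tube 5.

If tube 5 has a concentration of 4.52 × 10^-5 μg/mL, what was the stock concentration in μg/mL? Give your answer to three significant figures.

12.0 μg/mL

Step 1: 0.35 mL brought to 3.9 mL → factor 3.9/0.35 = 11.143
Step 2: 40-fold → factor 40
Step 3: 0.28 mL brought to 2050 μL → factor 2.05/0.28 = 7.3214
Step 4: 275 μL brought to 4700 μL → factor 4700/275 = 17.091
Step 5: 420 μL brought to 2000 μL → factor 2000/420 = 4.7619
Overall dilution factor = 11.143 × 40 × 7.3214 × 17.091 × 4.7619 = 2.6558 × 10^5
Stock = 4.52 × 10^-5 μg/mL × 2.6558 × 10^5 = 12.0 μg/mL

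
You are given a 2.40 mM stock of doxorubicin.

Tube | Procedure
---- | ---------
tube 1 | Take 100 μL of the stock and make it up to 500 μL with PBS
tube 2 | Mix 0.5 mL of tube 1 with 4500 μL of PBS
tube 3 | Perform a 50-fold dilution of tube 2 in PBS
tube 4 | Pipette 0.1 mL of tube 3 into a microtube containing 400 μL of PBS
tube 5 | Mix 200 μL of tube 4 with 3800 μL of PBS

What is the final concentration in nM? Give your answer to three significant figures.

Step 1: 100 μL brought to 500 μL → factor 500/100 = 5
Step 2: 0.5 mL + 4500 μL = 5 mL total → factor 5/0.5 = 10
Step 3: 50-fold → factor 50
Step 4: 0.1 mL + 400 μL = 0.5 mL total → factor 0.5/0.1 = 5
Step 5: 200 μL + 3800 μL = 4000 μL total → factor 4000/200 = 20
Overall dilution factor = 5 × 10 × 50 × 5 × 20 = 2.5 × 10^5
Final = 2.40 mM / 2.5 × 10^5 = 9.600 × 10^-6 mM = 9.60 nM

9.60 nM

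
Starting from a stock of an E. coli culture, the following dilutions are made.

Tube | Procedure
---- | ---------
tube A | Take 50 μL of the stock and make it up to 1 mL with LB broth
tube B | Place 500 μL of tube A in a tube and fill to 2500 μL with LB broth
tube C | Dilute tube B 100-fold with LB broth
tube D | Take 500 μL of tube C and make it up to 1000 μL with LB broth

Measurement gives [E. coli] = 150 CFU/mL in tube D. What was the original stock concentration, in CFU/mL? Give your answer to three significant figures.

Step 1: 50 μL brought to 1 mL → factor 1000/50 = 20
Step 2: 500 μL brought to 2500 μL → factor 2500/500 = 5
Step 3: 100-fold → factor 100
Step 4: 500 μL brought to 1000 μL → factor 1000/500 = 2
Overall dilution factor = 20 × 5 × 100 × 2 = 20000
Stock = 150 CFU/mL × 20000 = 3.00 × 10^6 CFU/mL

3.00 × 10^6 CFU/mL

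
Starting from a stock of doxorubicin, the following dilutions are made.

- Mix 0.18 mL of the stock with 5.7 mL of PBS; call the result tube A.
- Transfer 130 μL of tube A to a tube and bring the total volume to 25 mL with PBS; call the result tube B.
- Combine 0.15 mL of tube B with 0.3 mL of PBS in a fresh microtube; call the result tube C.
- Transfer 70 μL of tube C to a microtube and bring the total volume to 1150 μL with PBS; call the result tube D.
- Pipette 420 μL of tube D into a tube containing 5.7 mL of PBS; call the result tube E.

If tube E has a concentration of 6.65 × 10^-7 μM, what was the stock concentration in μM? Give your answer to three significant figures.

Step 1: 0.18 mL + 5.7 mL = 5.88 mL total → factor 5.88/0.18 = 32.667
Step 2: 130 μL brought to 25 mL → factor 25000/130 = 192.31
Step 3: 0.15 mL + 0.3 mL = 0.45 mL total → factor 0.45/0.15 = 3
Step 4: 70 μL brought to 1150 μL → factor 1150/70 = 16.429
Step 5: 420 μL + 5.7 mL = 6120 μL total → factor 6120/420 = 14.571
Overall dilution factor = 32.667 × 192.31 × 3 × 16.429 × 14.571 = 4.5115 × 10^6
Stock = 6.65 × 10^-7 μM × 4.5115 × 10^6 = 3.00 μM

3.00 μM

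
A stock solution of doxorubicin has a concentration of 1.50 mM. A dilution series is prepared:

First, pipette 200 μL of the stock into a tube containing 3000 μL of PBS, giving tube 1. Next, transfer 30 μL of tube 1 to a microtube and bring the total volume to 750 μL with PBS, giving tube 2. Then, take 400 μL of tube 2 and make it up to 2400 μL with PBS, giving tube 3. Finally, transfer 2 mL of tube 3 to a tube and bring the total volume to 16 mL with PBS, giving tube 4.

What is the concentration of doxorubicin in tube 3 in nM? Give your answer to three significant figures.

625 nM

Step 1: 200 μL + 3000 μL = 3200 μL total → factor 3200/200 = 16
Step 2: 30 μL brought to 750 μL → factor 750/30 = 25
Step 3: 400 μL brought to 2400 μL → factor 2400/400 = 6
Dilution factor through tube 3 = 16 × 25 × 6 = 2400
[tube 3] = 1.50 mM / 2400 = 0.0006250 mM = 625 nM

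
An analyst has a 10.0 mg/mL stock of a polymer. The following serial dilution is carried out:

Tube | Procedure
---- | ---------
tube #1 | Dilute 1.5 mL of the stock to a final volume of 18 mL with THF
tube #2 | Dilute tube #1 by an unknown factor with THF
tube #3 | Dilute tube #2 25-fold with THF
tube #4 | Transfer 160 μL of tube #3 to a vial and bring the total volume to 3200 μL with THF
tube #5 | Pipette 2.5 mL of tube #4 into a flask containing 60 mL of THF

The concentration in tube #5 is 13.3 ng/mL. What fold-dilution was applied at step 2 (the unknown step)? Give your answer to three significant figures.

5.01-fold

Step 1: 1.5 mL brought to 18 mL → factor 18/1.5 = 12
Step 2: unknown factor x
Step 3: 25-fold → factor 25
Step 4: 160 μL brought to 3200 μL → factor 3200/160 = 20
Step 5: 2.5 mL + 60 mL = 62.5 mL total → factor 62.5/2.5 = 25
Product of known-step factors = 1.5 × 10^5
Overall factor = 10.0 mg/mL / (13.3 ng/mL) = 7.5188 × 10^5
x = 7.5188 × 10^5 / 1.5 × 10^5 = 5.01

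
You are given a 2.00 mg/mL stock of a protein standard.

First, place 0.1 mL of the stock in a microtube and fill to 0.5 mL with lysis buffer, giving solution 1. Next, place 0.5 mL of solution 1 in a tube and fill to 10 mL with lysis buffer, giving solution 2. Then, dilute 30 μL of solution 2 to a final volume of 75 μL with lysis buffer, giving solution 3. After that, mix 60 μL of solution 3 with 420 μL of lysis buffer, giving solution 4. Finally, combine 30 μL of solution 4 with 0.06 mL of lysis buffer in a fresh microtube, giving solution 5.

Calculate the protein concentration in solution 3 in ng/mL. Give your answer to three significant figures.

8.00 × 10^3 ng/mL

Step 1: 0.1 mL brought to 0.5 mL → factor 0.5/0.1 = 5
Step 2: 0.5 mL brought to 10 mL → factor 10/0.5 = 20
Step 3: 30 μL brought to 75 μL → factor 75/30 = 2.5
Dilution factor through solution 3 = 5 × 20 × 2.5 = 250
[solution 3] = 2.00 mg/mL / 250 = 0.008000 mg/mL = 8.00 × 10^3 ng/mL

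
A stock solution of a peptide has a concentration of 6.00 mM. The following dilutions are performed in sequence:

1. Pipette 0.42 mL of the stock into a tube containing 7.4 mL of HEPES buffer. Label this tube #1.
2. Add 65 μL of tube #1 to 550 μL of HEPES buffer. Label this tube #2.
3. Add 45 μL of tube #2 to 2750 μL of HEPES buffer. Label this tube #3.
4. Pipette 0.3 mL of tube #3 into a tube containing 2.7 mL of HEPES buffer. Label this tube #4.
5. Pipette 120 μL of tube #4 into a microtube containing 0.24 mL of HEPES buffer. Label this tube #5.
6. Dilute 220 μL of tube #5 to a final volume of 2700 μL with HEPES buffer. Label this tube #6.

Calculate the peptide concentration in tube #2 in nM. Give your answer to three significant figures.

Step 1: 0.42 mL + 7.4 mL = 7.82 mL total → factor 7.82/0.42 = 18.619
Step 2: 65 μL + 550 μL = 615 μL total → factor 615/65 = 9.4615
Dilution factor through tube #2 = 18.619 × 9.4615 = 176.16
[tube #2] = 6.00 mM / 176.16 = 0.03406 mM = 3.41 × 10^4 nM

3.41 × 10^4 nM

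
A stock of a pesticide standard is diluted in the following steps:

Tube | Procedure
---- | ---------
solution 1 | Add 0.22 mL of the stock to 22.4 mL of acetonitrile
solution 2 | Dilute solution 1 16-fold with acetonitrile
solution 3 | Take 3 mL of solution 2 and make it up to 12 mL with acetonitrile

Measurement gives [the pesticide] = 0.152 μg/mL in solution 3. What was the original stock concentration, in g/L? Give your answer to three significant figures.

1.00 g/L

Step 1: 0.22 mL + 22.4 mL = 22.62 mL total → factor 22.62/0.22 = 102.82
Step 2: 16-fold → factor 16
Step 3: 3 mL brought to 12 mL → factor 12/3 = 4
Overall dilution factor = 102.82 × 16 × 4 = 6580.4
Stock = 0.152 μg/mL × 6580.4 = 1000 μg/mL = 1.00 g/L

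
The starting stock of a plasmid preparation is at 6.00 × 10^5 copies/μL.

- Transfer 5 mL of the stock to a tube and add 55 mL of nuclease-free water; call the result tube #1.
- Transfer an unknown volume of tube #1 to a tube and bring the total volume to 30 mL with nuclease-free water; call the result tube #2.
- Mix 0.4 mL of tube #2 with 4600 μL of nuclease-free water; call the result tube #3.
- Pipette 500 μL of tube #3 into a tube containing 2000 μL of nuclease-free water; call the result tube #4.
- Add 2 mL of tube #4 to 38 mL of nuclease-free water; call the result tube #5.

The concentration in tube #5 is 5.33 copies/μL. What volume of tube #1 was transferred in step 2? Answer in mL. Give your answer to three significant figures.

Step 1: 5 mL + 55 mL = 60 mL total → factor 60/5 = 12
Step 2: v brought to 30 mL → factor = 30 mL/v
Step 3: 0.4 mL + 4600 μL = 5 mL total → factor 5/0.4 = 12.5
Step 4: 500 μL + 2000 μL = 2500 μL total → factor 2500/500 = 5
Step 5: 2 mL + 38 mL = 40 mL total → factor 40/2 = 20
Product of known-step factors = 15000
Overall factor = 6.00 × 10^5 copies/μL / (5.33 copies/μL) = 1.1257 × 10^5
Step-2 factor = 1.1257 × 10^5 / 15000 = 7.5047
v = 30 mL / 7.5047 = 4.00 mL

4.00 mL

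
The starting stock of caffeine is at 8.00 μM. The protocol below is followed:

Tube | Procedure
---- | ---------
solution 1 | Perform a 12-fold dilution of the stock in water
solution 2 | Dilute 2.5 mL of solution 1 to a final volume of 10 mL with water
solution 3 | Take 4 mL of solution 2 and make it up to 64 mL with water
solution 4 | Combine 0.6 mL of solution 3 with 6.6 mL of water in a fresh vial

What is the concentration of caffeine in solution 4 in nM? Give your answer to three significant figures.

Step 1: 12-fold → factor 12
Step 2: 2.5 mL brought to 10 mL → factor 10/2.5 = 4
Step 3: 4 mL brought to 64 mL → factor 64/4 = 16
Step 4: 0.6 mL + 6.6 mL = 7.2 mL total → factor 7.2/0.6 = 12
Overall dilution factor = 12 × 4 × 16 × 12 = 9216
Final = 8.00 μM / 9216 = 0.0008681 μM = 0.868 nM

0.868 nM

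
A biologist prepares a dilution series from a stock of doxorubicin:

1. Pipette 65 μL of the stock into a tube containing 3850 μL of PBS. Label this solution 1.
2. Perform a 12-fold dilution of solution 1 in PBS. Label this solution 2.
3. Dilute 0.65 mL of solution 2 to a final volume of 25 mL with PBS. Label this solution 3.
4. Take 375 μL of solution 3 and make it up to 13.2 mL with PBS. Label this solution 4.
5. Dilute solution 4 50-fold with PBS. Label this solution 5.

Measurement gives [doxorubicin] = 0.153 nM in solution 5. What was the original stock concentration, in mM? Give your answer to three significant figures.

Step 1: 65 μL + 3850 μL = 3915 μL total → factor 3915/65 = 60.231
Step 2: 12-fold → factor 12
Step 3: 0.65 mL brought to 25 mL → factor 25/0.65 = 38.462
Step 4: 375 μL brought to 13.2 mL → factor 13200/375 = 35.2
Step 5: 50-fold → factor 50
Overall dilution factor = 60.231 × 12 × 38.462 × 35.2 × 50 = 4.8926 × 10^7
Stock = 0.153 nM × 4.8926 × 10^7 = 7.486 × 10^6 nM = 7.49 mM

7.49 mM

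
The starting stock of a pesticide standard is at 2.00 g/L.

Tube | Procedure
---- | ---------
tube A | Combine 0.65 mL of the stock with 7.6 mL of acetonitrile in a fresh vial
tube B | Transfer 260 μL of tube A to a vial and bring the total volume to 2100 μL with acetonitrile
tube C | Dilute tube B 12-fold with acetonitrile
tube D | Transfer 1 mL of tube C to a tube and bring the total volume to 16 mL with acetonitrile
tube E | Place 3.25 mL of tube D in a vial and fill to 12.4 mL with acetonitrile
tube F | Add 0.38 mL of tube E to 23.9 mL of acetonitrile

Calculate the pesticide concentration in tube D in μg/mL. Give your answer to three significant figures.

0.102 μg/mL

Step 1: 0.65 mL + 7.6 mL = 8.25 mL total → factor 8.25/0.65 = 12.692
Step 2: 260 μL brought to 2100 μL → factor 2100/260 = 8.0769
Step 3: 12-fold → factor 12
Step 4: 1 mL brought to 16 mL → factor 16/1 = 16
Dilution factor through tube D = 12.692 × 8.0769 × 12 × 16 = 19683
[tube D] = 2.00 g/L / 19683 = 0.0001016 g/L = 0.102 μg/mL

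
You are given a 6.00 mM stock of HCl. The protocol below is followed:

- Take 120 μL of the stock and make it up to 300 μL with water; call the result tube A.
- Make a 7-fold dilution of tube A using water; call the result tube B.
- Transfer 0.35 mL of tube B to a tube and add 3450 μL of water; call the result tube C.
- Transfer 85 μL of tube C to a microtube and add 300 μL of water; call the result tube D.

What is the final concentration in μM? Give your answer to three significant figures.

6.97 μM

Step 1: 120 μL brought to 300 μL → factor 300/120 = 2.5
Step 2: 7-fold → factor 7
Step 3: 0.35 mL + 3450 μL = 3.8 mL total → factor 3.8/0.35 = 10.857
Step 4: 85 μL + 300 μL = 385 μL total → factor 385/85 = 4.5294
Overall dilution factor = 2.5 × 7 × 10.857 × 4.5294 = 860.59
Final = 6.00 mM / 860.59 = 0.006972 mM = 6.97 μM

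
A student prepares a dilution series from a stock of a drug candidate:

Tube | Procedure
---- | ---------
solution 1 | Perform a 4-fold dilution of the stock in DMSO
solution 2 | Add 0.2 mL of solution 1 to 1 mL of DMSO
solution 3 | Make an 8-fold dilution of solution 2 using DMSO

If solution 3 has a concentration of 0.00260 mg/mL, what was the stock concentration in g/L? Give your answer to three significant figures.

Step 1: 4-fold → factor 4
Step 2: 0.2 mL + 1 mL = 1.2 mL total → factor 1.2/0.2 = 6
Step 3: 8-fold → factor 8
Overall dilution factor = 4 × 6 × 8 = 192
Stock = 0.00260 mg/mL × 192 = 0.4992 mg/mL = 0.499 g/L

0.499 g/L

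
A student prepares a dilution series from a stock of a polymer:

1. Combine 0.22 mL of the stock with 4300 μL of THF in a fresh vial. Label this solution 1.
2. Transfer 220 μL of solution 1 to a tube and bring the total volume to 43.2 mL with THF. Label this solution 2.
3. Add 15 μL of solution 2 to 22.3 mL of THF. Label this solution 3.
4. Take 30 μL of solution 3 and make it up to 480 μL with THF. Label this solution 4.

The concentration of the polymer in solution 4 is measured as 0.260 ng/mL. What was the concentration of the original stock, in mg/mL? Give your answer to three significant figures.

25.0 mg/mL

Step 1: 0.22 mL + 4300 μL = 4.52 mL total → factor 4.52/0.22 = 20.545
Step 2: 220 μL brought to 43.2 mL → factor 43200/220 = 196.36
Step 3: 15 μL + 22.3 mL = 22315 μL total → factor 22315/15 = 1487.7
Step 4: 30 μL brought to 480 μL → factor 480/30 = 16
Overall dilution factor = 20.545 × 196.36 × 1487.7 × 16 = 9.6029 × 10^7
Stock = 0.260 ng/mL × 9.6029 × 10^7 = 2.497 × 10^7 ng/mL = 25.0 mg/mL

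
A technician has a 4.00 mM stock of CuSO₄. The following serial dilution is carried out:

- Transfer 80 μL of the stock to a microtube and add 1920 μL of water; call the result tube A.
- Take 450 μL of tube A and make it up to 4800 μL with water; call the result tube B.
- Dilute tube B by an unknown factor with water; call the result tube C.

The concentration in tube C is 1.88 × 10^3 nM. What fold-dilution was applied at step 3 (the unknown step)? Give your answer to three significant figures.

Step 1: 80 μL + 1920 μL = 2000 μL total → factor 2000/80 = 25
Step 2: 450 μL brought to 4800 μL → factor 4800/450 = 10.667
Step 3: unknown factor x
Product of known-step factors = 266.67
Overall factor = 4.00 mM / (1.88 × 10^3 nM) = 2127.7
x = 2127.7 / 266.67 = 7.98

7.98-fold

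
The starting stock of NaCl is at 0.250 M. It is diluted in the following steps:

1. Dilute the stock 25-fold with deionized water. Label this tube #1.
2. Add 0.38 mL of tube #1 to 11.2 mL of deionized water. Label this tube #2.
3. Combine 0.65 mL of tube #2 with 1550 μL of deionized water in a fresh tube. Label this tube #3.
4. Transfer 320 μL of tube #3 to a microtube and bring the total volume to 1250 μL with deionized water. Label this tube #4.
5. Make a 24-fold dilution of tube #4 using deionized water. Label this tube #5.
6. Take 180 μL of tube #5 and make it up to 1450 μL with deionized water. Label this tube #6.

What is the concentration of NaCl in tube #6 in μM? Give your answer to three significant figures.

0.128 μM

Step 1: 25-fold → factor 25
Step 2: 0.38 mL + 11.2 mL = 11.58 mL total → factor 11.58/0.38 = 30.474
Step 3: 0.65 mL + 1550 μL = 2.2 mL total → factor 2.2/0.65 = 3.3846
Step 4: 320 μL brought to 1250 μL → factor 1250/320 = 3.9062
Step 5: 24-fold → factor 24
Step 6: 180 μL brought to 1450 μL → factor 1450/180 = 8.0556
Dilution factor through tube #6 = 25 × 30.474 × 3.3846 × 3.9062 × 24 × 8.0556 = 1.9473 × 10^6
[tube #6] = 0.250 M / 1.9473 × 10^6 = 1.284 × 10^-7 M = 0.128 μM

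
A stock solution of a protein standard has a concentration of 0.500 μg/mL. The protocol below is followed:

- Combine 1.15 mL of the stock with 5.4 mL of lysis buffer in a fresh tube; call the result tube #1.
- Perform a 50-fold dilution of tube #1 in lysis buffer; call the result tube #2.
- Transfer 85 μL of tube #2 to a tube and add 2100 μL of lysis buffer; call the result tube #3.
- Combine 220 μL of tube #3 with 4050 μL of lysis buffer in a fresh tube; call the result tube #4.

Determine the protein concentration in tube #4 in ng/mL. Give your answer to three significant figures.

Step 1: 1.15 mL + 5.4 mL = 6.55 mL total → factor 6.55/1.15 = 5.6957
Step 2: 50-fold → factor 50
Step 3: 85 μL + 2100 μL = 2185 μL total → factor 2185/85 = 25.706
Step 4: 220 μL + 4050 μL = 4270 μL total → factor 4270/220 = 19.409
Overall dilution factor = 5.6957 × 50 × 25.706 × 19.409 = 1.4209 × 10^5
Final = 0.500 μg/mL / 1.4209 × 10^5 = 3.519 × 10^-6 μg/mL = 0.00352 ng/mL

0.00352 ng/mL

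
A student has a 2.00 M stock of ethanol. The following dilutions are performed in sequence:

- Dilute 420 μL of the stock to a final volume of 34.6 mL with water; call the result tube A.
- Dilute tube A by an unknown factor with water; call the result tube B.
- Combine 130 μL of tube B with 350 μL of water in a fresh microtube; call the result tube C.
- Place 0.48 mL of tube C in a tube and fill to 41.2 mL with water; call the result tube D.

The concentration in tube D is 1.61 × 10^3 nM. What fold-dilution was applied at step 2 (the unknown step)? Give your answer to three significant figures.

47.6-fold

Step 1: 420 μL brought to 34.6 mL → factor 34600/420 = 82.381
Step 2: unknown factor x
Step 3: 130 μL + 350 μL = 480 μL total → factor 480/130 = 3.6923
Step 4: 0.48 mL brought to 41.2 mL → factor 41.2/0.48 = 85.833
Product of known-step factors = 26108
Overall factor = 2.00 M / (1.61 × 10^3 nM) = 1.2422 × 10^6
x = 1.2422 × 10^6 / 26108 = 47.6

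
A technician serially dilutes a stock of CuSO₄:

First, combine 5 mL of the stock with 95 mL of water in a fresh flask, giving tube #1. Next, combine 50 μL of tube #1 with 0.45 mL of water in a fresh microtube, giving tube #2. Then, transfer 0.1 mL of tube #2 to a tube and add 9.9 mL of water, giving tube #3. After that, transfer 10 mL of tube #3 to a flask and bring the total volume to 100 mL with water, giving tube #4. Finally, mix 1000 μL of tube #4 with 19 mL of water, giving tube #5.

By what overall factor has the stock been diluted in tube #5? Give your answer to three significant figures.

4.00 × 10^6

Step 1: 5 mL + 95 mL = 100 mL total → factor 100/5 = 20
Step 2: 50 μL + 0.45 mL = 500 μL total → factor 500/50 = 10
Step 3: 0.1 mL + 9.9 mL = 10 mL total → factor 10/0.1 = 100
Step 4: 10 mL brought to 100 mL → factor 100/10 = 10
Step 5: 1000 μL + 19 mL = 20000 μL total → factor 20000/1000 = 20
Overall dilution factor = 20 × 10 × 100 × 10 × 20 = 4 × 10^6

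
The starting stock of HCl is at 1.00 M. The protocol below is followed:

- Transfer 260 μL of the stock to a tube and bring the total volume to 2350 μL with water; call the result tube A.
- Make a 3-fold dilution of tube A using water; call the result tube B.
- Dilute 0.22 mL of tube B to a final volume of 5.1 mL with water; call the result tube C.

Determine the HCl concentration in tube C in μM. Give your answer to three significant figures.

Step 1: 260 μL brought to 2350 μL → factor 2350/260 = 9.0385
Step 2: 3-fold → factor 3
Step 3: 0.22 mL brought to 5.1 mL → factor 5.1/0.22 = 23.182
Overall dilution factor = 9.0385 × 3 × 23.182 = 628.58
Final = 1.00 M / 628.58 = 0.001591 M = 1.59 × 10^3 μM

1.59 × 10^3 μM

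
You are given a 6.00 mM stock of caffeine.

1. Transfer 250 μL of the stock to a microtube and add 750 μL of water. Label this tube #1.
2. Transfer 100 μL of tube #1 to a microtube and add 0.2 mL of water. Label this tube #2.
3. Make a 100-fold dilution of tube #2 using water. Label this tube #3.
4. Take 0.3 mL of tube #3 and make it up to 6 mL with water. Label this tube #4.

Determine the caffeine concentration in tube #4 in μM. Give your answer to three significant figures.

Step 1: 250 μL + 750 μL = 1000 μL total → factor 1000/250 = 4
Step 2: 100 μL + 0.2 mL = 300 μL total → factor 300/100 = 3
Step 3: 100-fold → factor 100
Step 4: 0.3 mL brought to 6 mL → factor 6/0.3 = 20
Overall dilution factor = 4 × 3 × 100 × 20 = 24000
Final = 6.00 mM / 24000 = 0.0002500 mM = 0.250 μM

0.250 μM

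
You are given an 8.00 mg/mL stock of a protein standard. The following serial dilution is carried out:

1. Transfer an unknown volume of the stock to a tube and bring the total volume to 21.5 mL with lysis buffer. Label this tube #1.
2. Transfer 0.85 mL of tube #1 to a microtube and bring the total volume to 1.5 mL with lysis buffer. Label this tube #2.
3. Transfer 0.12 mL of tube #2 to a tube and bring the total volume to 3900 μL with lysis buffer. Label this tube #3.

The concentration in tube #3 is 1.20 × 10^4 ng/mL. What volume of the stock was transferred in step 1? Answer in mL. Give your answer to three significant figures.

1.85 mL

Step 1: v brought to 21.5 mL → factor = 21.5 mL/v
Step 2: 0.85 mL brought to 1.5 mL → factor 1.5/0.85 = 1.7647
Step 3: 0.12 mL brought to 3900 μL → factor 3.9/0.12 = 32.5
Product of known-step factors = 57.353
Overall factor = 8.00 mg/mL / (1.20 × 10^4 ng/mL) = 666.67
Step-1 factor = 666.67 / 57.353 = 11.624
v = 21.5 mL / 11.624 = 1.85 mL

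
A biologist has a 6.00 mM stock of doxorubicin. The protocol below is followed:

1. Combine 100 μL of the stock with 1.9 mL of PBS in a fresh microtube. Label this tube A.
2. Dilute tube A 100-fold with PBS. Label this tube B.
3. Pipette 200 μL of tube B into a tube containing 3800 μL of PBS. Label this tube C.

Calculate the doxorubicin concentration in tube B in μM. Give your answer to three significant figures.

Step 1: 100 μL + 1.9 mL = 2000 μL total → factor 2000/100 = 20
Step 2: 100-fold → factor 100
Dilution factor through tube B = 20 × 100 = 2000
[tube B] = 6.00 mM / 2000 = 0.003000 mM = 3.00 μM

3.00 μM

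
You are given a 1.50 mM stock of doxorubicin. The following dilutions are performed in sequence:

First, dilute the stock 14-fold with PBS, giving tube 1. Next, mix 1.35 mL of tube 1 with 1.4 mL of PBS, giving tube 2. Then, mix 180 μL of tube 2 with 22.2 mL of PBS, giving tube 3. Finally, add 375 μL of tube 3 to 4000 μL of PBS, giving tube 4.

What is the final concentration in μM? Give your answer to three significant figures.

0.0363 μM

Step 1: 14-fold → factor 14
Step 2: 1.35 mL + 1.4 mL = 2.75 mL total → factor 2.75/1.35 = 2.037
Step 3: 180 μL + 22.2 mL = 22380 μL total → factor 22380/180 = 124.33
Step 4: 375 μL + 4000 μL = 4375 μL total → factor 4375/375 = 11.667
Overall dilution factor = 14 × 2.037 × 124.33 × 11.667 = 41368
Final = 1.50 mM / 41368 = 3.626 × 10^-5 mM = 0.0363 μM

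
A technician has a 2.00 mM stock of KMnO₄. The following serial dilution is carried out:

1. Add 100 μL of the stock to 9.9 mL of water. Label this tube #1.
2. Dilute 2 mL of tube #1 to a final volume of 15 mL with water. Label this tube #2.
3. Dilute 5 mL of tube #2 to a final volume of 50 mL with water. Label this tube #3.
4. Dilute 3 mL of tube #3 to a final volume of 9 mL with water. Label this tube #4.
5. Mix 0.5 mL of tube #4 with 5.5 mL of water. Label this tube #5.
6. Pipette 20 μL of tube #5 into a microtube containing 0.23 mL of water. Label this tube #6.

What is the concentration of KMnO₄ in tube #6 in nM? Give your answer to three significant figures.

0.593 nM

Step 1: 100 μL + 9.9 mL = 10000 μL total → factor 10000/100 = 100
Step 2: 2 mL brought to 15 mL → factor 15/2 = 7.5
Step 3: 5 mL brought to 50 mL → factor 50/5 = 10
Step 4: 3 mL brought to 9 mL → factor 9/3 = 3
Step 5: 0.5 mL + 5.5 mL = 6 mL total → factor 6/0.5 = 12
Step 6: 20 μL + 0.23 mL = 250 μL total → factor 250/20 = 12.5
Overall dilution factor = 100 × 7.5 × 10 × 3 × 12 × 12.5 = 3.375 × 10^6
Final = 2.00 mM / 3.375 × 10^6 = 5.926 × 10^-7 mM = 0.593 nM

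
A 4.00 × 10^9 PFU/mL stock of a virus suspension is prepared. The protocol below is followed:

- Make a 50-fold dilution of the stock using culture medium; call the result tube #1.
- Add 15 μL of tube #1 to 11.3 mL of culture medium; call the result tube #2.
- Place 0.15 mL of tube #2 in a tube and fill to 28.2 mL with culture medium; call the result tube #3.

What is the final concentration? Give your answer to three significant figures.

564 PFU/mL

Step 1: 50-fold → factor 50
Step 2: 15 μL + 11.3 mL = 11315 μL total → factor 11315/15 = 754.33
Step 3: 0.15 mL brought to 28.2 mL → factor 28.2/0.15 = 188
Overall dilution factor = 50 × 754.33 × 188 = 7.0907 × 10^6
Final = 4.00 × 10^9 PFU/mL / 7.0907 × 10^6 = 564 PFU/mL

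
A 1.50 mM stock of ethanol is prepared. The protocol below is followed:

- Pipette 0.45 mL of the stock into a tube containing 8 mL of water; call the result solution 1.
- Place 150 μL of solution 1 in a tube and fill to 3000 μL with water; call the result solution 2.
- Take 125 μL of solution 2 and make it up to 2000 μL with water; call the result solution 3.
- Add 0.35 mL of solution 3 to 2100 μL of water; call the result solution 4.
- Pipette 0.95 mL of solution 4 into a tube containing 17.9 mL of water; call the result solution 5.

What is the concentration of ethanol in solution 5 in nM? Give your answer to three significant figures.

Step 1: 0.45 mL + 8 mL = 8.45 mL total → factor 8.45/0.45 = 18.778
Step 2: 150 μL brought to 3000 μL → factor 3000/150 = 20
Step 3: 125 μL brought to 2000 μL → factor 2000/125 = 16
Step 4: 0.35 mL + 2100 μL = 2.45 mL total → factor 2.45/0.35 = 7
Step 5: 0.95 mL + 17.9 mL = 18.85 mL total → factor 18.85/0.95 = 19.842
Overall dilution factor = 18.778 × 20 × 16 × 7 × 19.842 = 8.346 × 10^5
Final = 1.50 mM / 8.346 × 10^5 = 1.797 × 10^-6 mM = 1.80 nM

1.80 nM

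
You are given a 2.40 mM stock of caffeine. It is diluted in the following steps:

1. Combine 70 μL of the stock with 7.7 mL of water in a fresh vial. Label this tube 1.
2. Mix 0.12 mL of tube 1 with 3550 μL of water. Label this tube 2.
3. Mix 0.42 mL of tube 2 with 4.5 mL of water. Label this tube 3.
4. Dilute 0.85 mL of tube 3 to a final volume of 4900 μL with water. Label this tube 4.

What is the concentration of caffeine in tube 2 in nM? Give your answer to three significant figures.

Step 1: 70 μL + 7.7 mL = 7770 μL total → factor 7770/70 = 111
Step 2: 0.12 mL + 3550 μL = 3.67 mL total → factor 3.67/0.12 = 30.583
Dilution factor through tube 2 = 111 × 30.583 = 3394.8
[tube 2] = 2.40 mM / 3394.8 = 0.0007070 mM = 707 nM

707 nM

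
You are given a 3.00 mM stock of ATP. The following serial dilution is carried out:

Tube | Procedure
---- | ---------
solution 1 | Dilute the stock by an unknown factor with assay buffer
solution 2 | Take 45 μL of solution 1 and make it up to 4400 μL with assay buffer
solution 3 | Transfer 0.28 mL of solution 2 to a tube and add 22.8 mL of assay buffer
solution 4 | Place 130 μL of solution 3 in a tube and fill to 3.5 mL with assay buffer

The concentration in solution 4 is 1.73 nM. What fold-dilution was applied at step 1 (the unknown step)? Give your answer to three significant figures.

7.99-fold

Step 1: unknown factor x
Step 2: 45 μL brought to 4400 μL → factor 4400/45 = 97.778
Step 3: 0.28 mL + 22.8 mL = 23.08 mL total → factor 23.08/0.28 = 82.429
Step 4: 130 μL brought to 3.5 mL → factor 3500/130 = 26.923
Product of known-step factors = 2.1699 × 10^5
Overall factor = 3.00 mM / (1.73 nM) = 1.7341 × 10^6
x = 1.7341 × 10^6 / 2.1699 × 10^5 = 7.99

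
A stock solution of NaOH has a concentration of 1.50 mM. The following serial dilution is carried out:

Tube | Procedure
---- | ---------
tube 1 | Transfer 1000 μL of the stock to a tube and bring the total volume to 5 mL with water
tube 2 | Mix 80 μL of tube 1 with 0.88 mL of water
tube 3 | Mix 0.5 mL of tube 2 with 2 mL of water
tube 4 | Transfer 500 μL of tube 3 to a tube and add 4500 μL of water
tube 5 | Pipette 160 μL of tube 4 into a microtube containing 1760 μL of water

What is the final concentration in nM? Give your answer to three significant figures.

Step 1: 1000 μL brought to 5 mL → factor 5000/1000 = 5
Step 2: 80 μL + 0.88 mL = 960 μL total → factor 960/80 = 12
Step 3: 0.5 mL + 2 mL = 2.5 mL total → factor 2.5/0.5 = 5
Step 4: 500 μL + 4500 μL = 5000 μL total → factor 5000/500 = 10
Step 5: 160 μL + 1760 μL = 1920 μL total → factor 1920/160 = 12
Overall dilution factor = 5 × 12 × 5 × 10 × 12 = 36000
Final = 1.50 mM / 36000 = 4.167 × 10^-5 mM = 41.7 nM

41.7 nM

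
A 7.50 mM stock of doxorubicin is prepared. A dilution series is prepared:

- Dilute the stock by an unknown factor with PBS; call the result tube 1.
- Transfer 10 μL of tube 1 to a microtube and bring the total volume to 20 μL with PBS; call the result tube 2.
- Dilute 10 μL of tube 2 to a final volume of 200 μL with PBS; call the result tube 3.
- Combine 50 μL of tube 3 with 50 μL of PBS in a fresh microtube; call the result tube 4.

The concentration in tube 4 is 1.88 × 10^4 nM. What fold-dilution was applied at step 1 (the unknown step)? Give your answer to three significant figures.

4.99-fold

Step 1: unknown factor x
Step 2: 10 μL brought to 20 μL → factor 20/10 = 2
Step 3: 10 μL brought to 200 μL → factor 200/10 = 20
Step 4: 50 μL + 50 μL = 100 μL total → factor 100/50 = 2
Product of known-step factors = 80
Overall factor = 7.50 mM / (1.88 × 10^4 nM) = 398.94
x = 398.94 / 80 = 4.99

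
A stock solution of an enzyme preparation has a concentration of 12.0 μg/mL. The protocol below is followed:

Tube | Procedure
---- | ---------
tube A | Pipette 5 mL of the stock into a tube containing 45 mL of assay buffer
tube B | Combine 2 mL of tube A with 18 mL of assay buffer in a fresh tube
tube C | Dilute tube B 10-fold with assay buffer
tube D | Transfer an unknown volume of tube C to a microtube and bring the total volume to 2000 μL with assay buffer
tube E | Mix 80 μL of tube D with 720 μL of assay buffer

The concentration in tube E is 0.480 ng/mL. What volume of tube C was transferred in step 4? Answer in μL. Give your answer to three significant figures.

800 μL

Step 1: 5 mL + 45 mL = 50 mL total → factor 50/5 = 10
Step 2: 2 mL + 18 mL = 20 mL total → factor 20/2 = 10
Step 3: 10-fold → factor 10
Step 4: v brought to 2000 μL → factor = 2000 μL/v
Step 5: 80 μL + 720 μL = 800 μL total → factor 800/80 = 10
Product of known-step factors = 10000
Overall factor = 12.0 μg/mL / (0.480 ng/mL) = 25000
Step-4 factor = 25000 / 10000 = 2.5
v = 2000 μL / 2.5 = 800 μL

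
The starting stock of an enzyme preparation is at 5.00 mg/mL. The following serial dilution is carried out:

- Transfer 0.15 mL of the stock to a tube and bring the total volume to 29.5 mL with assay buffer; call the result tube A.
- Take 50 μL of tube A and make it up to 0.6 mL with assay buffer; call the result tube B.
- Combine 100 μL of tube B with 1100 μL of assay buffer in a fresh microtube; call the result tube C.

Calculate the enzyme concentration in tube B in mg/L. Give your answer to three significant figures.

2.12 mg/L

Step 1: 0.15 mL brought to 29.5 mL → factor 29.5/0.15 = 196.67
Step 2: 50 μL brought to 0.6 mL → factor 600/50 = 12
Dilution factor through tube B = 196.67 × 12 = 2360
[tube B] = 5.00 mg/mL / 2360 = 0.002119 mg/mL = 2.12 mg/L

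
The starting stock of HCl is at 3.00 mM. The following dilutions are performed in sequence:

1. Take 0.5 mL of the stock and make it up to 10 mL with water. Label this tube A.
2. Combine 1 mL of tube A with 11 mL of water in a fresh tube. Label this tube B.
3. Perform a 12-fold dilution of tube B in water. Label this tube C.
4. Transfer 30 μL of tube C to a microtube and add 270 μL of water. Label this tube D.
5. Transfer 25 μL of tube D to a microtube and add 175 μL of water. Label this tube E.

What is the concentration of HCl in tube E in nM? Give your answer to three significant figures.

13.0 nM

Step 1: 0.5 mL brought to 10 mL → factor 10/0.5 = 20
Step 2: 1 mL + 11 mL = 12 mL total → factor 12/1 = 12
Step 3: 12-fold → factor 12
Step 4: 30 μL + 270 μL = 300 μL total → factor 300/30 = 10
Step 5: 25 μL + 175 μL = 200 μL total → factor 200/25 = 8
Overall dilution factor = 20 × 12 × 12 × 10 × 8 = 2.304 × 10^5
Final = 3.00 mM / 2.304 × 10^5 = 1.302 × 10^-5 mM = 13.0 nM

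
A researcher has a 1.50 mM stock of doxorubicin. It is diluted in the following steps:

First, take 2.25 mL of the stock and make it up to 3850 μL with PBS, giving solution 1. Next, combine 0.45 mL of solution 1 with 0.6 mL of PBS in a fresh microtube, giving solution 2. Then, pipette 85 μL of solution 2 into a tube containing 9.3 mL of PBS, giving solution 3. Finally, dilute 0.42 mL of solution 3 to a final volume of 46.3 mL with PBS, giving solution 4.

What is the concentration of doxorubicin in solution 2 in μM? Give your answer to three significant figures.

376 μM

Step 1: 2.25 mL brought to 3850 μL → factor 3.85/2.25 = 1.7111
Step 2: 0.45 mL + 0.6 mL = 1.05 mL total → factor 1.05/0.45 = 2.3333
Dilution factor through solution 2 = 1.7111 × 2.3333 = 3.9926
[solution 2] = 1.50 mM / 3.9926 = 0.3757 mM = 376 μM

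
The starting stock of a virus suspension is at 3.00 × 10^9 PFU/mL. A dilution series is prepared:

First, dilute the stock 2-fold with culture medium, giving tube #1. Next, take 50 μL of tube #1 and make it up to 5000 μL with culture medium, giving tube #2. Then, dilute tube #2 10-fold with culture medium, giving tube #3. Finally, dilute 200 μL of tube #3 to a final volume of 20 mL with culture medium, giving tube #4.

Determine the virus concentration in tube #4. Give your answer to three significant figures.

1.50 × 10^4 PFU/mL

Step 1: 2-fold → factor 2
Step 2: 50 μL brought to 5000 μL → factor 5000/50 = 100
Step 3: 10-fold → factor 10
Step 4: 200 μL brought to 20 mL → factor 20000/200 = 100
Overall dilution factor = 2 × 100 × 10 × 100 = 2 × 10^5
Final = 3.00 × 10^9 PFU/mL / 2 × 10^5 = 1.50 × 10^4 PFU/mL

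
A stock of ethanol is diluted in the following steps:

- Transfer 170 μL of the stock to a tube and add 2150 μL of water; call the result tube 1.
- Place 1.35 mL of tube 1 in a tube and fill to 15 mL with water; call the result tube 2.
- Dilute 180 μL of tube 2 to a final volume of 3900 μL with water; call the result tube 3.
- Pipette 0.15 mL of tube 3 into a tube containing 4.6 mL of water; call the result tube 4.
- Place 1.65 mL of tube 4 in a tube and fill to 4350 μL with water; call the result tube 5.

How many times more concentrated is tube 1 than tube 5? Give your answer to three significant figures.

2.01 × 10^4

Step 1: 170 μL + 2150 μL = 2320 μL total → factor 2320/170 = 13.647
Step 2: 1.35 mL brought to 15 mL → factor 15/1.35 = 11.111
Step 3: 180 μL brought to 3900 μL → factor 3900/180 = 21.667
Step 4: 0.15 mL + 4.6 mL = 4.75 mL total → factor 4.75/0.15 = 31.667
Step 5: 1.65 mL brought to 4350 μL → factor 4.35/1.65 = 2.6364
Dilution factor to tube 1 = 13.647; to tube 5 = 2.7428 × 10^5
[tube 1]/[tube 5] = (factor to tube 5)/(factor to tube 1) = 2.7428 × 10^5/13.647 = 2.01 × 10^4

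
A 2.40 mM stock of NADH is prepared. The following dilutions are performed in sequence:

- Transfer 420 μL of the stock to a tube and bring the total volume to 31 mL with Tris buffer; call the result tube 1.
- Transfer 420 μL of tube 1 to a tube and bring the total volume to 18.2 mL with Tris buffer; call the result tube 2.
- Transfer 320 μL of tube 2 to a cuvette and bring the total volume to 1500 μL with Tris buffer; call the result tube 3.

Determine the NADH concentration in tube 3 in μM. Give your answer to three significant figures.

0.160 μM

Step 1: 420 μL brought to 31 mL → factor 31000/420 = 73.81
Step 2: 420 μL brought to 18.2 mL → factor 18200/420 = 43.333
Step 3: 320 μL brought to 1500 μL → factor 1500/320 = 4.6875
Overall dilution factor = 73.81 × 43.333 × 4.6875 = 14993
Final = 2.40 mM / 14993 = 0.0001601 mM = 0.160 μM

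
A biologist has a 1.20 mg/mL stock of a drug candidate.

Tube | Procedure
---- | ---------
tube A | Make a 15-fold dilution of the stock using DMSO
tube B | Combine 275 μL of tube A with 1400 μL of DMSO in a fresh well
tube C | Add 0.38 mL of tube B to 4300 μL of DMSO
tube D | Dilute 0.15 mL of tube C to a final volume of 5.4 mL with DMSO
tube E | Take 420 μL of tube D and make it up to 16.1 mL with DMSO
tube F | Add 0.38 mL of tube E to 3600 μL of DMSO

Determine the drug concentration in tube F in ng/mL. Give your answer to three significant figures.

0.0738 ng/mL

Step 1: 15-fold → factor 15
Step 2: 275 μL + 1400 μL = 1675 μL total → factor 1675/275 = 6.0909
Step 3: 0.38 mL + 4300 μL = 4.68 mL total → factor 4.68/0.38 = 12.316
Step 4: 0.15 mL brought to 5.4 mL → factor 5.4/0.15 = 36
Step 5: 420 μL brought to 16.1 mL → factor 16100/420 = 38.333
Step 6: 0.38 mL + 3600 μL = 3.98 mL total → factor 3.98/0.38 = 10.474
Overall dilution factor = 15 × 6.0909 × 12.316 × 36 × 38.333 × 10.474 = 1.6264 × 10^7
Final = 1.20 mg/mL / 1.6264 × 10^7 = 7.378 × 10^-8 mg/mL = 0.0738 ng/mL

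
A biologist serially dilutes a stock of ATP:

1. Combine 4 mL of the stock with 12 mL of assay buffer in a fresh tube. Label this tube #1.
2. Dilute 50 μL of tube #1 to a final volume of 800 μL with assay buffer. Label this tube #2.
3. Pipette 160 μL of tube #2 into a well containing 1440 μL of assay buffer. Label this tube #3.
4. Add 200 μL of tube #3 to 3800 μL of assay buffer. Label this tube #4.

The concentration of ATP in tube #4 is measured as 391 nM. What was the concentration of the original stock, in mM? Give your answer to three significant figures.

Step 1: 4 mL + 12 mL = 16 mL total → factor 16/4 = 4
Step 2: 50 μL brought to 800 μL → factor 800/50 = 16
Step 3: 160 μL + 1440 μL = 1600 μL total → factor 1600/160 = 10
Step 4: 200 μL + 3800 μL = 4000 μL total → factor 4000/200 = 20
Overall dilution factor = 4 × 16 × 10 × 20 = 12800
Stock = 391 nM × 12800 = 5.005 × 10^6 nM = 5.00 mM

5.00 mM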